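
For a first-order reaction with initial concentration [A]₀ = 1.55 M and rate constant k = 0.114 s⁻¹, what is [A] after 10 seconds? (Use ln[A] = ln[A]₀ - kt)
0.4957 M

ln[A] = ln[A]₀ - k·t = ln(1.55) - (0.114)·(10) = 0.4383 - 1.1400 = -0.7017
[A] = e^(-0.7017) = 0.4957 M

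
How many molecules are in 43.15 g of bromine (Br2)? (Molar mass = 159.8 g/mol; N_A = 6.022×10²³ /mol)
Moles = 43.15 g ÷ 159.8 g/mol = 0.270025 mol
Molecules = 0.270025 mol × 6.022×10²³ /mol = 1.626e+23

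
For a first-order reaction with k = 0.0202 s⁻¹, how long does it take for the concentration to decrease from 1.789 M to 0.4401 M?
69.43 s

From ln[A] = ln[A]₀ - k·t: t = ln([A]₀/[A])/k = ln(1.789/0.4401)/0.0202 = ln(4.0650)/0.0202 = 1.4024/0.0202 = 69.43 s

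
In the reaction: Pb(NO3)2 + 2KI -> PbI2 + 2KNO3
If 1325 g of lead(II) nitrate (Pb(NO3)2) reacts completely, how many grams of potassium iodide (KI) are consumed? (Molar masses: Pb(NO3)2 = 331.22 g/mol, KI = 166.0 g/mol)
Moles of Pb(NO3)2 = 1325 g ÷ 331.22 g/mol = 4.00036 mol
Mole ratio: 2 mol KI / 1 mol Pb(NO3)2
Moles of KI = 4.00036 × (2/1) = 8.00072 mol
Mass of KI = 8.00072 mol × 166.0 g/mol = 1328 g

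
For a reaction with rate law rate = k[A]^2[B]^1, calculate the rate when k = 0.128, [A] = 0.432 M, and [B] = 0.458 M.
0.01094 M/s

rate = k·[A]^2·[B]^1 = 0.128·(0.432)^2·(0.458)^1 = 0.128·0.186624·0.458 = 0.01094 M/s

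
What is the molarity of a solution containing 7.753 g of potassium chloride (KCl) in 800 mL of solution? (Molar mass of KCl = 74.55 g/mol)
Moles of KCl = 7.753 g ÷ 74.55 g/mol = 0.103997 mol
Volume = 800 mL = 0.8 L
Molarity = 0.103997 mol ÷ 0.8 L = 0.13 M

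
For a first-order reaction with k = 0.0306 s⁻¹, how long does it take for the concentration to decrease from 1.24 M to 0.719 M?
17.81 s

From ln[A] = ln[A]₀ - k·t: t = ln([A]₀/[A])/k = ln(1.24/0.719)/0.0306 = ln(1.7246)/0.0306 = 0.5450/0.0306 = 17.81 s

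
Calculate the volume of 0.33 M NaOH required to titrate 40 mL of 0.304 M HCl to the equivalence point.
V_{base} = 36.8 mL

At equivalence: moles acid = moles base.
moles HCl = 0.304 M × 0.04 L = 0.01216 mol
V_NaOH = 0.01216 mol ÷ 0.33 M = 0.03685 L = 36.8 mL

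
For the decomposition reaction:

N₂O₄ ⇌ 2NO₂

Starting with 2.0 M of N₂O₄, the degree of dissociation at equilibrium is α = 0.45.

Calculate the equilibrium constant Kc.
K_c = 2.9455

x = α·[A]₀ = 0.45 × 2.0 = 0.9 M dissociated.
At eq: [N₂O₄] = 2.0 − 0.9 = 1.1 M; [NO₂] = 2x = 1.8 M.
Kc = [NO₂]²/[N₂O₄] = (1.8)²/1.1 = 2.945.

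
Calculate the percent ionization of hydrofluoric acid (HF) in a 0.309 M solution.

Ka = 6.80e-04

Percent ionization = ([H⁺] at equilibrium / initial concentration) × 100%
Percent ionization = 4.58%

Let x = [H⁺]. Ka = x²/(C - x) ⇒ x² + (6.80e-04)x - (6.80e-04)(0.309) = 0. x = 1.4160e-02. Percent = (1.4160e-02/0.309) × 100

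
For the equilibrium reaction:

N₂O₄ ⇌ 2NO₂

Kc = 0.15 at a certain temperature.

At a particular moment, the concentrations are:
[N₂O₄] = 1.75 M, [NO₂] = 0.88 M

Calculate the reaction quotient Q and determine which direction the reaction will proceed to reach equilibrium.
Q = 0.443, Q > K, reaction proceeds reverse (toward reactants)

Q = ([NO₂]^2) / ([N₂O₄])
  = ((0.88)^2) / ((1.75)) = 0.7744/1.75 = 0.4425
Since Q = 0.4425 > Kc = 0.15, the reaction proceeds reverse (toward reactants) to reach equilibrium.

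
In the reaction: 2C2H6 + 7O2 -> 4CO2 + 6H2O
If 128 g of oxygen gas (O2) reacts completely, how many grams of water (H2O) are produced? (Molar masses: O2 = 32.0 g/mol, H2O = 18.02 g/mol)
Moles of O2 = 128 g ÷ 32.0 g/mol = 4 mol
Mole ratio: 6 mol H2O / 7 mol O2
Moles of H2O = 4 × (6/7) = 3.42857 mol
Mass of H2O = 3.42857 mol × 18.02 g/mol = 61.78 g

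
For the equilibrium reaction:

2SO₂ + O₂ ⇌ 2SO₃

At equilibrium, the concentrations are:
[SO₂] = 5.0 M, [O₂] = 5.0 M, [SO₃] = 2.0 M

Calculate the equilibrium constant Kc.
K_c = 0.0320

Kc = ([SO₃]^2) / ([SO₂]^2 × [O₂])
   = ((2.0)^2) / ((5.0)^2·(5.0))
   = 4 / 125 = 0.0320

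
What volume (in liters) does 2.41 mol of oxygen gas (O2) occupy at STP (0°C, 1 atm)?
At STP, 1 mol of gas occupies 22.4 L
Volume = 2.41 mol × 22.4 L/mol = 53.98 L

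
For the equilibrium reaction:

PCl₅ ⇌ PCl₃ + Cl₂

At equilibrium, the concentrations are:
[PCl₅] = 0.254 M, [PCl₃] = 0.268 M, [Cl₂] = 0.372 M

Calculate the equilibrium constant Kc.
K_c = 0.3925

Kc = ([PCl₃] × [Cl₂]) / ([PCl₅])
   = ((0.268)·(0.372)) / ((0.254))
   = 0.099696 / 0.254 = 0.3925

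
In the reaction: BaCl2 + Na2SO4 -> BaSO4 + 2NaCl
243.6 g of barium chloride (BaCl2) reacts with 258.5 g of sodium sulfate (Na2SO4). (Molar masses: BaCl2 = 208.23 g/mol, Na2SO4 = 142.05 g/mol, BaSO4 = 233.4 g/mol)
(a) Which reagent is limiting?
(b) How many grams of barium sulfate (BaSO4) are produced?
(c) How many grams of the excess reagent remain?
(a) BaCl2, (b) 273 g, (c) 92.32 g

Moles of BaCl2 = 243.6 g ÷ 208.23 g/mol = 1.16986 mol
Moles of Na2SO4 = 258.5 g ÷ 142.05 g/mol = 1.81978 mol
Moles ÷ coefficient: BaCl2: 1.16986/1 = 1.17, Na2SO4: 1.81978/1 = 1.82
(a) BaCl2 has the smaller value, so BaCl2 is the limiting reagent.
(b) Moles of BaSO4 = 1.16986 mol BaCl2 × (1/1) = 1.16986 mol; mass = 1.16986 mol × 233.4 g/mol = 273 g
(c) Na2SO4 consumed = 1.16986 × (1/1) = 1.16986 mol; remaining = 1.81978 − 1.16986 = 0.649922 mol; mass = 0.649922 mol × 142.05 g/mol = 92.32 g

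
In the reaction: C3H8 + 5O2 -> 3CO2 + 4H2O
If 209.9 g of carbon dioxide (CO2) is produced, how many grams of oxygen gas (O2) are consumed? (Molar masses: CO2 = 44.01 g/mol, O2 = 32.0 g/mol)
Moles of CO2 = 209.9 g ÷ 44.01 g/mol = 4.76937 mol
Mole ratio: 5 mol O2 / 3 mol CO2
Moles of O2 = 4.76937 × (5/3) = 7.94895 mol
Mass of O2 = 7.94895 mol × 32.0 g/mol = 254.4 g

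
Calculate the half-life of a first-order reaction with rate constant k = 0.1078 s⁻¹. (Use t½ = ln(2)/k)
6.43 s

t½ = ln(2)/k = 0.6931/0.1078 = 6.43 s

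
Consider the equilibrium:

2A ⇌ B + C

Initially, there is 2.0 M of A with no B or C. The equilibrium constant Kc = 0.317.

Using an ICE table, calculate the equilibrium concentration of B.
[B] = 0.530 M

ICE: [A] = 2.0 − 2x, [B] = [C] = x.
Kc = x²/(2.0 − 2x)² = 0.317 ⇒ √Kc = x/(2.0 − 2x).
x = √0.317·2.0/(1 + 2√0.317) = 0.56303·2.0/2.1261 = 0.52965.
[B] = x = 0.530 M.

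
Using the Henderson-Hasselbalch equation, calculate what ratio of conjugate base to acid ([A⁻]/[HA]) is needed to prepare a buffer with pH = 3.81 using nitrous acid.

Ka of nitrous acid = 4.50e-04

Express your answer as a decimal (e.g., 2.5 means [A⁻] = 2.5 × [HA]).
[A⁻]/[HA] = 2.905

pKa = −log(4.50e-04) = 3.3468. pH = pKa + log([A⁻]/[HA]). 3.81 = 3.3468 + log(ratio). log(ratio) = 3.81 − 3.3468 = 0.4632. ratio = 10^(0.4632) = 2.905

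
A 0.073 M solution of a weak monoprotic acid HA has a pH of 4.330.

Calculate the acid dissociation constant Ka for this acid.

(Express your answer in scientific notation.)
K_a = 3.00e-08

[H⁺] = 10^(−pH) = 10^(−4.330) = 4.677e-05 M. For HA ⇌ H⁺ + A⁻, Ka = x²/(C − x) = (4.677e-05)²/(0.073 − 4.677e-05) = 3.00e-08.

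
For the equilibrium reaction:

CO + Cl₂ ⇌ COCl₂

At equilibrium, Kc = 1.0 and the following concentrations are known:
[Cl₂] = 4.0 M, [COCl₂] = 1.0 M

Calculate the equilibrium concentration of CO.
[CO] = 0.2500 M

Kc = ([COCl₂]) / ([CO] × [Cl₂]) = 1.0
[CO]^1 = (product terms)/(Kc · other reactant terms) = 1 / (1.0 · 4) = 0.25
[CO] = 0.2500 M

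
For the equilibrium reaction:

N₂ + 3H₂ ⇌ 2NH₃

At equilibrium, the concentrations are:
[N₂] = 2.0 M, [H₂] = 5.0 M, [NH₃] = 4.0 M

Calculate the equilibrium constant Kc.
K_c = 0.0640

Kc = ([NH₃]^2) / ([N₂] × [H₂]^3)
   = ((4.0)^2) / ((2.0)·(5.0)^3)
   = 16 / 250 = 0.0640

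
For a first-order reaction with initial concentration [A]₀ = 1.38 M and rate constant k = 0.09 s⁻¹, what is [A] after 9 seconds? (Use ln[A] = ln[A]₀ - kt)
0.6139 M

ln[A] = ln[A]₀ - k·t = ln(1.38) - (0.09)·(9) = 0.3221 - 0.8100 = -0.4879
[A] = e^(-0.4879) = 0.6139 M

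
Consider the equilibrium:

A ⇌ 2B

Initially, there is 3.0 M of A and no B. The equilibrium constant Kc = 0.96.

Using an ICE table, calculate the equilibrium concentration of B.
[B] = 1.474 M

ICE: [A] = 3.0 − x, [B] = 2x.
Kc = (2x)²/(3.0 − x) = 0.96 ⇒ 4x² + 0.96x − 2.88 = 0.
x = (−0.96 + √(0.96² + 4·4·2.88))/(2·4) = (−0.96 + √47.002)/8 = 0.73697.
[B] = 2x = 1.474 M.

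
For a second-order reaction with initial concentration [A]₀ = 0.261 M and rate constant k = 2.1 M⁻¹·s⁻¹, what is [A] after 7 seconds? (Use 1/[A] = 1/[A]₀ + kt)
0.0540 M

1/[A] = 1/[A]₀ + k·t = 1/0.261 + (2.1)·(7) = 3.8314 + 14.7000 = 18.5314
[A] = 1/18.5314 = 0.0540 M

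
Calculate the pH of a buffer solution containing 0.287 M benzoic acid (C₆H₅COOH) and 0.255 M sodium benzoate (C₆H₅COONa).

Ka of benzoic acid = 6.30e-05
pH = 4.15

pKa = -log(6.30e-05) = 4.20. pH = pKa + log([A⁻]/[HA]) = 4.20 + log(0.255/0.287)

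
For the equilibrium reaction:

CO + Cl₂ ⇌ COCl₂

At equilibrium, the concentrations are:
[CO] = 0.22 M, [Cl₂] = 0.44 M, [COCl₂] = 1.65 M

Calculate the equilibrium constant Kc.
K_c = 17.0455

Kc = ([COCl₂]) / ([CO] × [Cl₂])
   = ((1.65)) / ((0.22)·(0.44))
   = 1.65 / 0.0968 = 17.0455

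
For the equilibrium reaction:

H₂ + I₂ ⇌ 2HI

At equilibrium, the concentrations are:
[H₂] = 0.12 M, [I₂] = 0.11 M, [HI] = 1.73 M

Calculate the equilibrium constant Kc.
K_c = 2.27e+02

Kc = ([HI]^2) / ([H₂] × [I₂])
   = ((1.73)^2) / ((0.12)·(0.11))
   = 2.9929 / 0.0132 = 2.27e+02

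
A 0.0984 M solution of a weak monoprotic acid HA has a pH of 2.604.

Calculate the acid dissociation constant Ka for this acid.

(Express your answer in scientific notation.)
K_a = 6.46e-05

[H⁺] = 10^(−pH) = 10^(−2.604) = 2.489e-03 M. For HA ⇌ H⁺ + A⁻, Ka = x²/(C − x) = (2.489e-03)²/(0.0984 − 2.489e-03) = 6.46e-05.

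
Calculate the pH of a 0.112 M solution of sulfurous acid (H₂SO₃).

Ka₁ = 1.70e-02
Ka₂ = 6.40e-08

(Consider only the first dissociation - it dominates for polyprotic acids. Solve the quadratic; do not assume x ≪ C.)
pH = 1.44

x² + Ka₁·x − Ka₁·C = 0 with Ka₁ = 1.70e-02, C = 0.112.
x = (−Ka₁ + √(Ka₁² + 4·Ka₁·C))/2 = 3.5955e-02 M, so pH = 1.44.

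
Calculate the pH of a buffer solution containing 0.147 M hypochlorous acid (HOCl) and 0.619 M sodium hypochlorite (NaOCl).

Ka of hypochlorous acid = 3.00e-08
pH = 8.15

pKa = -log(3.00e-08) = 7.52. pH = pKa + log([A⁻]/[HA]) = 7.52 + log(0.619/0.147)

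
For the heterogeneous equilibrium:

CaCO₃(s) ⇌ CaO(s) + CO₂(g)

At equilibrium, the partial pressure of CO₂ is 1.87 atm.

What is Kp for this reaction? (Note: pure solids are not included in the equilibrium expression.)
K_p = 1.87

Solids (CaCO₃, CaO) have activity 1 and are excluded.
Kp = P(CO₂) = 1.87.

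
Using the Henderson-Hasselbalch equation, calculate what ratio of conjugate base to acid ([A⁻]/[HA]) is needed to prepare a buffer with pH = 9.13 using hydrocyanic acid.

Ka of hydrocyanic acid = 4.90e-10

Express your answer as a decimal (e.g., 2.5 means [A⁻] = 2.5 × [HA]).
[A⁻]/[HA] = 0.661

pKa = −log(4.90e-10) = 9.3098. pH = pKa + log([A⁻]/[HA]). 9.13 = 9.3098 + log(ratio). log(ratio) = 9.13 − 9.3098 = -0.1798. ratio = 10^(-0.1798) = 0.661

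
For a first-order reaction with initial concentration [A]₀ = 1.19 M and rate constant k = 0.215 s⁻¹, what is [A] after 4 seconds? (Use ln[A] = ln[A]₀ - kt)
0.5036 M

ln[A] = ln[A]₀ - k·t = ln(1.19) - (0.215)·(4) = 0.1740 - 0.8600 = -0.6860
[A] = e^(-0.6860) = 0.5036 M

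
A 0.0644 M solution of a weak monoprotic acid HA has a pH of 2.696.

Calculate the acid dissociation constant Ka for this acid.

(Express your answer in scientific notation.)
K_a = 6.50e-05

[H⁺] = 10^(−pH) = 10^(−2.696) = 2.014e-03 M. For HA ⇌ H⁺ + A⁻, Ka = x²/(C − x) = (2.014e-03)²/(0.0644 − 2.014e-03) = 6.50e-05.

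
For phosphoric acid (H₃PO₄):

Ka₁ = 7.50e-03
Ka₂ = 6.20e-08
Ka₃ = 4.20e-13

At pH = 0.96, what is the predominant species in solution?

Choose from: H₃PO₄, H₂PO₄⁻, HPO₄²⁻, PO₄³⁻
H₃PO₄

pKa1 = 2.12, pKa2 = 7.21, pKa3 = 12.38. Each pKa is the crossover between adjacent species; pH = 0.96 lies in the region where H₃PO₄ predominates.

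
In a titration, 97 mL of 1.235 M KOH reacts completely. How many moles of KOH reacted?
Moles = Molarity × Volume (L)
Moles = 1.235 M × 0.097 L = 0.1198 mol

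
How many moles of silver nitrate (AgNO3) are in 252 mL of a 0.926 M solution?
Moles = Molarity × Volume (L)
Moles = 0.926 M × 0.252 L = 0.2334 mol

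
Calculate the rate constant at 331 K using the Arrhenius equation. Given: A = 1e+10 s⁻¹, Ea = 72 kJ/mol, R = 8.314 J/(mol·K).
4.34e-02 s⁻¹

k = A·exp(-Ea/(R·T)) = 1e+10·exp(-72000/(8.314·331)) = 1e+10·exp(-26.1634) = 1e+10·4.3388e-12 = 4.34e-02 s⁻¹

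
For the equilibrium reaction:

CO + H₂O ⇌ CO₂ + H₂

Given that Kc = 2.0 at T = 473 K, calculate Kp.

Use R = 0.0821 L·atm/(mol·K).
K_p = 2.0000

Δn = (moles gaseous products) − (moles gaseous reactants) = 0
T = 473 K; RT = 0.0821 × 473 = 38.8333
Kp = Kc·(RT)^Δn = 2.0 × (38.8333)^0 = 2.0 × 1 = 2.0000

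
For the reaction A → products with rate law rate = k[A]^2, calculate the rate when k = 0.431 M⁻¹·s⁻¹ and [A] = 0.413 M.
0.07352 M/s

rate = k·[A]^2 = 0.431·(0.413)^2 = 0.431·0.170569 = 0.07352 M/s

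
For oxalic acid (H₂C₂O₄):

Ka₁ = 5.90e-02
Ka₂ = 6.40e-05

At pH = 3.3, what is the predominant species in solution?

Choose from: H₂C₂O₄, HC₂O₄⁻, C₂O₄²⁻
HC₂O₄⁻

pKa1 = 1.23, pKa2 = 4.19. Each pKa is the crossover between adjacent species; pH = 3.3 lies in the region where HC₂O₄⁻ predominates.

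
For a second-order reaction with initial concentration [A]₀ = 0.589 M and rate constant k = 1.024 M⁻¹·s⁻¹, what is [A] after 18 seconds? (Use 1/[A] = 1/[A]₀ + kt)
0.0497 M

1/[A] = 1/[A]₀ + k·t = 1/0.589 + (1.024)·(18) = 1.6978 + 18.4320 = 20.1298
[A] = 1/20.1298 = 0.0497 M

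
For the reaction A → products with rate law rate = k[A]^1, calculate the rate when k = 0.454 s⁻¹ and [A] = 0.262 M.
0.1189 M/s

rate = k·[A]^1 = 0.454·(0.262)^1 = 0.454·0.262 = 0.1189 M/s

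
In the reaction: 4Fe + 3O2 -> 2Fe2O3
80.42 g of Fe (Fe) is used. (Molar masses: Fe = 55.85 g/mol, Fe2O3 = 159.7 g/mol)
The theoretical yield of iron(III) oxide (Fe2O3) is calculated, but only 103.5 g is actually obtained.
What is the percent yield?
Moles of Fe = 80.42 g ÷ 55.85 g/mol = 1.43993 mol
Mole ratio: 2 mol Fe2O3 / 4 mol Fe
Moles of Fe2O3 = 1.43993 × (2/4) = 0.719964 mol
Theoretical yield = 0.719964 mol × 159.7 g/mol = 114.98 g
Actual yield = 103.5 g
Percent yield = (103.5 / 114.98) × 100% = 90.0%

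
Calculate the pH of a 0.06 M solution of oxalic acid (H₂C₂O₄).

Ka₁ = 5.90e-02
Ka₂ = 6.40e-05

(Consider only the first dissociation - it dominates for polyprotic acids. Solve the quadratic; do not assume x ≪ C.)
pH = 1.43

x² + Ka₁·x − Ka₁·C = 0 with Ka₁ = 5.90e-02, C = 0.06.
x = (−Ka₁ + √(Ka₁² + 4·Ka₁·C))/2 = 3.6910e-02 M, so pH = 1.43.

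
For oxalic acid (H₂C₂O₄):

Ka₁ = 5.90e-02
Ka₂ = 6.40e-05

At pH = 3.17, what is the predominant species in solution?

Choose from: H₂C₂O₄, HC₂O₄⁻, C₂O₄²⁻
HC₂O₄⁻

pKa1 = 1.23, pKa2 = 4.19. Each pKa is the crossover between adjacent species; pH = 3.17 lies in the region where HC₂O₄⁻ predominates.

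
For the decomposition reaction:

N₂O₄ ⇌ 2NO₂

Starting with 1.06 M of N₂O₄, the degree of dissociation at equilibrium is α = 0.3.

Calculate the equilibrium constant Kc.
K_c = 0.5451

x = α·[A]₀ = 0.3 × 1.06 = 0.318 M dissociated.
At eq: [N₂O₄] = 1.06 − 0.318 = 0.742 M; [NO₂] = 2x = 0.636 M.
Kc = [NO₂]²/[N₂O₄] = (0.636)²/0.742 = 0.5451.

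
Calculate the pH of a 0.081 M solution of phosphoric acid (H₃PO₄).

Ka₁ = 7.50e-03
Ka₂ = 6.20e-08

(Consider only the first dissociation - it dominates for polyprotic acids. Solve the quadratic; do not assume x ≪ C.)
pH = 1.67

x² + Ka₁·x − Ka₁·C = 0 with Ka₁ = 7.50e-03, C = 0.081.
x = (−Ka₁ + √(Ka₁² + 4·Ka₁·C))/2 = 2.1181e-02 M, so pH = 1.67.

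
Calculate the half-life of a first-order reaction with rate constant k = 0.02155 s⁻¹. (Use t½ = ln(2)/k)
32.16 s

t½ = ln(2)/k = 0.6931/0.02155 = 32.16 s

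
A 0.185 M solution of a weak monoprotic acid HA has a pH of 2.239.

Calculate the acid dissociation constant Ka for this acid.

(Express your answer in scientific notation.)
K_a = 1.86e-04

[H⁺] = 10^(−pH) = 10^(−2.239) = 5.768e-03 M. For HA ⇌ H⁺ + A⁻, Ka = x²/(C − x) = (5.768e-03)²/(0.185 − 5.768e-03) = 1.86e-04.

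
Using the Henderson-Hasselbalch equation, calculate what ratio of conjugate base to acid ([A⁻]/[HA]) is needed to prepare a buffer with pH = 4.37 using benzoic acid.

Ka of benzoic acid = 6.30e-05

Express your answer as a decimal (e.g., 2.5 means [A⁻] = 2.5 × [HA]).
[A⁻]/[HA] = 1.477

pKa = −log(6.30e-05) = 4.2007. pH = pKa + log([A⁻]/[HA]). 4.37 = 4.2007 + log(ratio). log(ratio) = 4.37 − 4.2007 = 0.1693. ratio = 10^(0.1693) = 1.477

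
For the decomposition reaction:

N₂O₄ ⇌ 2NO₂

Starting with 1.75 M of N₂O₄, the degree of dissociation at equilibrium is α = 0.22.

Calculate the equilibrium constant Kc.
K_c = 0.4344

x = α·[A]₀ = 0.22 × 1.75 = 0.385 M dissociated.
At eq: [N₂O₄] = 1.75 − 0.385 = 1.365 M; [NO₂] = 2x = 0.77 M.
Kc = [NO₂]²/[N₂O₄] = (0.77)²/1.365 = 0.4344.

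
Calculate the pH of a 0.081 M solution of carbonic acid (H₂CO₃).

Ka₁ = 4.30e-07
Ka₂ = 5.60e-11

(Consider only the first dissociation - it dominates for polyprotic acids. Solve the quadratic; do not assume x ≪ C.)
pH = 3.73

x² + Ka₁·x − Ka₁·C = 0 with Ka₁ = 4.30e-07, C = 0.081.
x = (−Ka₁ + √(Ka₁² + 4·Ka₁·C))/2 = 1.8641e-04 M, so pH = 3.73.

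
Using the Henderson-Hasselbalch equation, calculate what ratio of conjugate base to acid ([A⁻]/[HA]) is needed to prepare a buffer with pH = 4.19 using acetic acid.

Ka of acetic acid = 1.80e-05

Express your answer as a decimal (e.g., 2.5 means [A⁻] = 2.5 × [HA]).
[A⁻]/[HA] = 0.279

pKa = −log(1.80e-05) = 4.7447. pH = pKa + log([A⁻]/[HA]). 4.19 = 4.7447 + log(ratio). log(ratio) = 4.19 − 4.7447 = -0.5547. ratio = 10^(-0.5547) = 0.279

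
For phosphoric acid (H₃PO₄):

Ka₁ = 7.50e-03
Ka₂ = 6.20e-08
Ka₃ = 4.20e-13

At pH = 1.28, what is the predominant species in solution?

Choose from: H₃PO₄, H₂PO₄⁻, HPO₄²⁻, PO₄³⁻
H₃PO₄

pKa1 = 2.12, pKa2 = 7.21, pKa3 = 12.38. Each pKa is the crossover between adjacent species; pH = 1.28 lies in the region where H₃PO₄ predominates.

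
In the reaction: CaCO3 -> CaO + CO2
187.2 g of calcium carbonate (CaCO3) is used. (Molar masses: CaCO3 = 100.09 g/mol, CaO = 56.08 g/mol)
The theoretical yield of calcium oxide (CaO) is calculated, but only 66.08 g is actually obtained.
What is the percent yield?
Moles of CaCO3 = 187.2 g ÷ 100.09 g/mol = 1.87032 mol
Mole ratio: 1 mol CaO / 1 mol CaCO3
Moles of CaO = 1.87032 × (1/1) = 1.87032 mol
Theoretical yield = 1.87032 mol × 56.08 g/mol = 104.89 g
Actual yield = 66.08 g
Percent yield = (66.08 / 104.89) × 100% = 63.0%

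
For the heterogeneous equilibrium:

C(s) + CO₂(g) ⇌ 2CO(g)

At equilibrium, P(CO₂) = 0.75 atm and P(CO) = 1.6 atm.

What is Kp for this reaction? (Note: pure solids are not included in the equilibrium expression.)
K_p = 3.413

Solid C is excluded.
Kp = P(CO)²/P(CO₂) = (1.6)²/0.75 = 2.56/0.75 = 3.413.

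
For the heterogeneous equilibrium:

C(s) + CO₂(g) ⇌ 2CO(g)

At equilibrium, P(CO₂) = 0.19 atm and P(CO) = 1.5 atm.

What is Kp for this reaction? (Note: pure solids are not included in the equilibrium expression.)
K_p = 11.842

Solid C is excluded.
Kp = P(CO)²/P(CO₂) = (1.5)²/0.19 = 2.25/0.19 = 11.842.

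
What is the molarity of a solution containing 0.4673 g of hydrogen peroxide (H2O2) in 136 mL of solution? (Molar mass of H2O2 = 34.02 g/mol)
Moles of H2O2 = 0.4673 g ÷ 34.02 g/mol = 0.013736 mol
Volume = 136 mL = 0.136 L
Molarity = 0.013736 mol ÷ 0.136 L = 0.101 M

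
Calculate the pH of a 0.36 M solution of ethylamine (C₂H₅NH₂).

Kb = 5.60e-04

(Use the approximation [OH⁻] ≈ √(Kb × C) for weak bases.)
pH = 12.15

[OH⁻] = √(Kb × C) = √(5.60e-04 × 0.36) = 1.4199e-02. pOH = 1.85, pH = 14 - pOH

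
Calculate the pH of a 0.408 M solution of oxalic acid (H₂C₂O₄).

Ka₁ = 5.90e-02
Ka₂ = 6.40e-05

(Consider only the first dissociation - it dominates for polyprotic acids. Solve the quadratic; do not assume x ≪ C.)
pH = 0.89

x² + Ka₁·x − Ka₁·C = 0 with Ka₁ = 5.90e-02, C = 0.408.
x = (−Ka₁ + √(Ka₁² + 4·Ka₁·C))/2 = 1.2843e-01 M, so pH = 0.89.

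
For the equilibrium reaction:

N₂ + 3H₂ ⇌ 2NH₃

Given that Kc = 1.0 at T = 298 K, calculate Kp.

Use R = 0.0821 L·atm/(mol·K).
K_p = 0.0017

Δn = (moles gaseous products) − (moles gaseous reactants) = -2
T = 298 K; RT = 0.0821 × 298 = 24.4658
Kp = Kc·(RT)^Δn = 1.0 × (24.4658)^-2 = 1.0 × 0.00167063 = 0.0017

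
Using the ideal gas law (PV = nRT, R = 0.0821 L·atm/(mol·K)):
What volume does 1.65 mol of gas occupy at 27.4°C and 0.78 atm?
T = 27.4°C + 273.15 = 300.55 K
V = nRT/P = (1.65 × 0.0821 × 300.55) / 0.78
V = 52.20 L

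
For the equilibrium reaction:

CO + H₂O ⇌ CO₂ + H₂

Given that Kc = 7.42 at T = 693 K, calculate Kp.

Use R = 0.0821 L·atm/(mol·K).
K_p = 7.4200

Δn = (moles gaseous products) − (moles gaseous reactants) = 0
T = 693 K; RT = 0.0821 × 693 = 56.8953
Kp = Kc·(RT)^Δn = 7.42 × (56.8953)^0 = 7.42 × 1 = 7.4200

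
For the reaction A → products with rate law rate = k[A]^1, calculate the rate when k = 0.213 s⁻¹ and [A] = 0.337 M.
0.07178 M/s

rate = k·[A]^1 = 0.213·(0.337)^1 = 0.213·0.337 = 0.07178 M/s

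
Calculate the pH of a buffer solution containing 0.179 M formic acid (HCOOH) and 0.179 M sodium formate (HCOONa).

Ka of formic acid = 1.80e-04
pH = 3.74

pKa = -log(1.80e-04) = 3.74. pH = pKa + log([A⁻]/[HA]) = 3.74 + log(0.179/0.179)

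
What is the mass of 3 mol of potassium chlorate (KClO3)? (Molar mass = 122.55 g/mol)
Mass = 3 mol × 122.55 g/mol = 367.6 g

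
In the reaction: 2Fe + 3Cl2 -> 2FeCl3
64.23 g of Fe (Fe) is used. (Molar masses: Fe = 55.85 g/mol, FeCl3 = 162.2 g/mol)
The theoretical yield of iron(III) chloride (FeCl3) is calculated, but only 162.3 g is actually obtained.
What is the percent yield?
Moles of Fe = 64.23 g ÷ 55.85 g/mol = 1.15004 mol
Mole ratio: 2 mol FeCl3 / 2 mol Fe
Moles of FeCl3 = 1.15004 × (2/2) = 1.15004 mol
Theoretical yield = 1.15004 mol × 162.2 g/mol = 186.54 g
Actual yield = 162.3 g
Percent yield = (162.3 / 186.54) × 100% = 87.0%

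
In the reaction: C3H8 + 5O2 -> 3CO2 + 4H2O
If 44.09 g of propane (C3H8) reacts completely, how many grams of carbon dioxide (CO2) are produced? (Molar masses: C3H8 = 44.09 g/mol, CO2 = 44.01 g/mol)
Moles of C3H8 = 44.09 g ÷ 44.09 g/mol = 1 mol
Mole ratio: 3 mol CO2 / 1 mol C3H8
Moles of CO2 = 1 × (3/1) = 3 mol
Mass of CO2 = 3 mol × 44.01 g/mol = 132 g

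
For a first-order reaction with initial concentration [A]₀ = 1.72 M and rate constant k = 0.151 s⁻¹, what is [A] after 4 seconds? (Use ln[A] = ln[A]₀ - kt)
0.9402 M

ln[A] = ln[A]₀ - k·t = ln(1.72) - (0.151)·(4) = 0.5423 - 0.6040 = -0.0617
[A] = e^(-0.0617) = 0.9402 M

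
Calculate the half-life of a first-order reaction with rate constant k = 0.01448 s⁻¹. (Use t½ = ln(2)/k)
47.87 s

t½ = ln(2)/k = 0.6931/0.01448 = 47.87 s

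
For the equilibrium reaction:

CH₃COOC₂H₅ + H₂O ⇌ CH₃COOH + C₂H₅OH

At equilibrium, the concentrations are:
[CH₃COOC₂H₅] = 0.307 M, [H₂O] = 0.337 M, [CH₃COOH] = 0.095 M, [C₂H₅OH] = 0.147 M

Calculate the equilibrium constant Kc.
K_c = 0.1350

Kc = ([CH₃COOH] × [C₂H₅OH]) / ([CH₃COOC₂H₅] × [H₂O])
   = ((0.095)·(0.147)) / ((0.307)·(0.337))
   = 0.013965 / 0.10346 = 0.1350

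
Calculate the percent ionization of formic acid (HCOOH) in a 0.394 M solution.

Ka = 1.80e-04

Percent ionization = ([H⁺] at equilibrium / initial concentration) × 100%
Percent ionization = 2.11%

Let x = [H⁺]. Ka = x²/(C - x) ⇒ x² + (1.80e-04)x - (1.80e-04)(0.394) = 0. x = 8.3319e-03. Percent = (8.3319e-03/0.394) × 100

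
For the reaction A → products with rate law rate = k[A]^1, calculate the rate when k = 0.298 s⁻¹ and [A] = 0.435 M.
0.1296 M/s

rate = k·[A]^1 = 0.298·(0.435)^1 = 0.298·0.435 = 0.1296 M/s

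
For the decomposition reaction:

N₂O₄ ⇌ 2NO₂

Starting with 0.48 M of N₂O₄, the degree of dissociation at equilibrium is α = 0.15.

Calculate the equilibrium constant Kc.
K_c = 0.0508

x = α·[A]₀ = 0.15 × 0.48 = 0.072 M dissociated.
At eq: [N₂O₄] = 0.48 − 0.072 = 0.408 M; [NO₂] = 2x = 0.144 M.
Kc = [NO₂]²/[N₂O₄] = (0.144)²/0.408 = 0.05082.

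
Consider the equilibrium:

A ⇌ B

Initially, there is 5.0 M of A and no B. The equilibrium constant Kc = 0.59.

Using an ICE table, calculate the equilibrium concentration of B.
[B] = 1.855 M

ICE: [A] = 5.0 − x, [B] = x.
Kc = x/(5.0 − x) = 0.59 ⇒ x = 0.59·5.0/(1 + 0.59) = 2.95/1.59 = 1.855.
[B] = x = 1.855 M.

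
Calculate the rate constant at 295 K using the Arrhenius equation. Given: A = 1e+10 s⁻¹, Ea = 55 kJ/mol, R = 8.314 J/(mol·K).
1.82e+00 s⁻¹

k = A·exp(-Ea/(R·T)) = 1e+10·exp(-55000/(8.314·295)) = 1e+10·exp(-22.4249) = 1e+10·1.8238e-10 = 1.82e+00 s⁻¹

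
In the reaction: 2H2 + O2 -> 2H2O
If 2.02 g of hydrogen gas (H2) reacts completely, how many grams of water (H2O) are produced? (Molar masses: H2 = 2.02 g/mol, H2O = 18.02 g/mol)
Moles of H2 = 2.02 g ÷ 2.02 g/mol = 1 mol
Mole ratio: 2 mol H2O / 2 mol H2
Moles of H2O = 1 × (2/2) = 1 mol
Mass of H2O = 1 mol × 18.02 g/mol = 18.02 g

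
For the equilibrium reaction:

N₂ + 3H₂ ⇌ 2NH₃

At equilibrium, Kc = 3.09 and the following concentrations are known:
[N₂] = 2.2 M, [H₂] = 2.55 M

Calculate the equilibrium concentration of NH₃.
[NH₃] = 10.6170 M

Kc = ([NH₃]^2) / ([N₂] × [H₂]^3) = 3.09
[NH₃]^2 = Kc · (reactant terms)/(other product terms) = 3.09 · 36.479 / 1 = 112.72
[NH₃] = (112.72)^(1/2) = 10.6170 M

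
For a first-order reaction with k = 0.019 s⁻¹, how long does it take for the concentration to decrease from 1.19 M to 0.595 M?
36.48 s

From ln[A] = ln[A]₀ - k·t: t = ln([A]₀/[A])/k = ln(1.19/0.595)/0.019 = ln(2.0000)/0.019 = 0.6931/0.019 = 36.48 s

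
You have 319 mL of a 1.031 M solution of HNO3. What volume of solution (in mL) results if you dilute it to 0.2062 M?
Using M₁V₁ = M₂V₂:
1.031 × 319 = 0.2062 × V₂
V₂ = (1.031 × 319) / 0.2062 = 1595 mL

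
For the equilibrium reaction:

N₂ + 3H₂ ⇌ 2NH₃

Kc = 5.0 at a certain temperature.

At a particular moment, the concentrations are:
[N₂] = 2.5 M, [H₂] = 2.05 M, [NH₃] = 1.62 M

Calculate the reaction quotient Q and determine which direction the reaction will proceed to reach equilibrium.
Q = 0.122, Q < K, reaction proceeds forward (toward products)

Q = ([NH₃]^2) / ([N₂] × [H₂]^3)
  = ((1.62)^2) / ((2.5)·(2.05)^3) = 2.6244/21.538 = 0.1219
Since Q = 0.1219 < Kc = 5.0, the reaction proceeds forward (toward products) to reach equilibrium.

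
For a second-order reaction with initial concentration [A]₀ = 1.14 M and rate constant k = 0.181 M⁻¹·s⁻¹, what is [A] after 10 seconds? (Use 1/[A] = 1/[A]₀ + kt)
0.3721 M

1/[A] = 1/[A]₀ + k·t = 1/1.14 + (0.181)·(10) = 0.8772 + 1.8100 = 2.6872
[A] = 1/2.6872 = 0.3721 M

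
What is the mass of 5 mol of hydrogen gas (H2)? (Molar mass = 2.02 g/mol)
Mass = 5 mol × 2.02 g/mol = 10.1 g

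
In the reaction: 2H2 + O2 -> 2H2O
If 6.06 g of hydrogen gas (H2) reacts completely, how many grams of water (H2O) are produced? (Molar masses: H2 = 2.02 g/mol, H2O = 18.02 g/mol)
Moles of H2 = 6.06 g ÷ 2.02 g/mol = 3 mol
Mole ratio: 2 mol H2O / 2 mol H2
Moles of H2O = 3 × (2/2) = 3 mol
Mass of H2O = 3 mol × 18.02 g/mol = 54.06 g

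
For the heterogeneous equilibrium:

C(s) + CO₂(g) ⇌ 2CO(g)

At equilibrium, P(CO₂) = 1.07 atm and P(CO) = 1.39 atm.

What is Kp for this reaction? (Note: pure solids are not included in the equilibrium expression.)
K_p = 1.806

Solid C is excluded.
Kp = P(CO)²/P(CO₂) = (1.39)²/1.07 = 1.932/1.07 = 1.806.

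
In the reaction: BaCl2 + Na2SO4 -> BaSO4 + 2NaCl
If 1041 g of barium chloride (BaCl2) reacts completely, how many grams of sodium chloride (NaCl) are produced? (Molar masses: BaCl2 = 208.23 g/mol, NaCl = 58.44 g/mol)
Moles of BaCl2 = 1041 g ÷ 208.23 g/mol = 4.99928 mol
Mole ratio: 2 mol NaCl / 1 mol BaCl2
Moles of NaCl = 4.99928 × (2/1) = 9.99856 mol
Mass of NaCl = 9.99856 mol × 58.44 g/mol = 584.3 g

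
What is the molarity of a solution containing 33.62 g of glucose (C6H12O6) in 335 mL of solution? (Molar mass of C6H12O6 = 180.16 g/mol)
Moles of C6H12O6 = 33.62 g ÷ 180.16 g/mol = 0.186612 mol
Volume = 335 mL = 0.335 L
Molarity = 0.186612 mol ÷ 0.335 L = 0.5571 M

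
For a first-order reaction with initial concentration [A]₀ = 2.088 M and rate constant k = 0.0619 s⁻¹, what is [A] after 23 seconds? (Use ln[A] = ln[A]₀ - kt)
0.5028 M

ln[A] = ln[A]₀ - k·t = ln(2.088) - (0.0619)·(23) = 0.7362 - 1.4237 = -0.6875
[A] = e^(-0.6875) = 0.5028 M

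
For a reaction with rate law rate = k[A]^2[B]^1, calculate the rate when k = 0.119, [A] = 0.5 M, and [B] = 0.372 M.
0.01107 M/s

rate = k·[A]^2·[B]^1 = 0.119·(0.5)^2·(0.372)^1 = 0.119·0.25·0.372 = 0.01107 M/s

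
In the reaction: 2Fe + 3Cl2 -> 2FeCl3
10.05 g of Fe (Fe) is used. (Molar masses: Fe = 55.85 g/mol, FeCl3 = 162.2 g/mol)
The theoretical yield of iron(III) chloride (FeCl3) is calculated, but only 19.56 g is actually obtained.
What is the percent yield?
Moles of Fe = 10.05 g ÷ 55.85 g/mol = 0.179946 mol
Mole ratio: 2 mol FeCl3 / 2 mol Fe
Moles of FeCl3 = 0.179946 × (2/2) = 0.179946 mol
Theoretical yield = 0.179946 mol × 162.2 g/mol = 29.187 g
Actual yield = 19.56 g
Percent yield = (19.56 / 29.187) × 100% = 67.0%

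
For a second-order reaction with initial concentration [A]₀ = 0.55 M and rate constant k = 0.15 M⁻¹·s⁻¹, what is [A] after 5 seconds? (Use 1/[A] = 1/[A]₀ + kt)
0.3894 M

1/[A] = 1/[A]₀ + k·t = 1/0.55 + (0.15)·(5) = 1.8182 + 0.7500 = 2.5682
[A] = 1/2.5682 = 0.3894 M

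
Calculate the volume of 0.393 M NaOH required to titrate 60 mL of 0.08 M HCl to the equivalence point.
V_{base} = 12.2 mL

At equivalence: moles acid = moles base.
moles HCl = 0.08 M × 0.06 L = 0.0048 mol
V_NaOH = 0.0048 mol ÷ 0.393 M = 0.01221 L = 12.2 mL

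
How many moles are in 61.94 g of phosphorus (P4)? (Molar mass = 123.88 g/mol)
Moles = 61.94 g ÷ 123.88 g/mol = 0.5 mol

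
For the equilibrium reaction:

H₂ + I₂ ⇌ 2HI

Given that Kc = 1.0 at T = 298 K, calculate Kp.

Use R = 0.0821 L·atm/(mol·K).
K_p = 1.0000

Δn = (moles gaseous products) − (moles gaseous reactants) = 0
T = 298 K; RT = 0.0821 × 298 = 24.4658
Kp = Kc·(RT)^Δn = 1.0 × (24.4658)^0 = 1.0 × 1 = 1.0000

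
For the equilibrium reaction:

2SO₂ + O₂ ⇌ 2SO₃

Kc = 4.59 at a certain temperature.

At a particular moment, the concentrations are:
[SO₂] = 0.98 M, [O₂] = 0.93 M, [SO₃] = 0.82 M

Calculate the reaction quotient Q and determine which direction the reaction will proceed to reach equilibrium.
Q = 0.753, Q < K, reaction proceeds forward (toward products)

Q = ([SO₃]^2) / ([SO₂]^2 × [O₂])
  = ((0.82)^2) / ((0.98)^2·(0.93)) = 0.6724/0.89317 = 0.7528
Since Q = 0.7528 < Kc = 4.59, the reaction proceeds forward (toward products) to reach equilibrium.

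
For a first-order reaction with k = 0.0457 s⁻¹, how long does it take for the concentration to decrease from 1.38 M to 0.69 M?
15.17 s

From ln[A] = ln[A]₀ - k·t: t = ln([A]₀/[A])/k = ln(1.38/0.69)/0.0457 = ln(2.0000)/0.0457 = 0.6931/0.0457 = 15.17 s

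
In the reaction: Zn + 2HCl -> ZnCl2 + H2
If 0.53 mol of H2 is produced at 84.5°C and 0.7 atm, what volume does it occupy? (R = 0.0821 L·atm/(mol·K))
T = 84.5°C + 273.15 = 357.65 K
V = nRT/P = (0.53 × 0.0821 × 357.65) / 0.7
V = 22.23 L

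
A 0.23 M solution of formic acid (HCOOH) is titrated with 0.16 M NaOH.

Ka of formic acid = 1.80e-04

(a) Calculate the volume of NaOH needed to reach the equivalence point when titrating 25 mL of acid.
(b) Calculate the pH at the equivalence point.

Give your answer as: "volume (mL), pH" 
V = 35.9 mL, pH = 8.36

(a) At equivalence: moles acid = moles base.
moles acid = 0.23 × 0.025 = 0.00575 mol; V_NaOH = 0.00575/0.16 = 0.03594 L = 35.9 mL.
(b) At equivalence, all acid → conjugate base A⁻ at [A⁻] = 0.00575/0.06094 = 0.09436 M.
Kb = Kw/Ka = 1.0e-14/1.80e-04 = 5.556e-11; [OH⁻] = √(Kb·[A⁻]) = 2.290e-06; pOH = 5.64; pH = 14 − pOH = 8.36.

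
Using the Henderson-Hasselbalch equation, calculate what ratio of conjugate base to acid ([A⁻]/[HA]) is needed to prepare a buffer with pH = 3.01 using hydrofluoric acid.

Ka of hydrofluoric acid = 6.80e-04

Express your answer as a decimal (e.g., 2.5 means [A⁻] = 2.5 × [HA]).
[A⁻]/[HA] = 0.696

pKa = −log(6.80e-04) = 3.1675. pH = pKa + log([A⁻]/[HA]). 3.01 = 3.1675 + log(ratio). log(ratio) = 3.01 − 3.1675 = -0.1575. ratio = 10^(-0.1575) = 0.696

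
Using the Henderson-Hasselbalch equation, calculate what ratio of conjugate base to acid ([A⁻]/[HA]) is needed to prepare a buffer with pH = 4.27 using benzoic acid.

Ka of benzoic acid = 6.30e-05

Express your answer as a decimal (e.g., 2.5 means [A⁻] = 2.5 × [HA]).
[A⁻]/[HA] = 1.173

pKa = −log(6.30e-05) = 4.2007. pH = pKa + log([A⁻]/[HA]). 4.27 = 4.2007 + log(ratio). log(ratio) = 4.27 − 4.2007 = 0.0693. ratio = 10^(0.0693) = 1.173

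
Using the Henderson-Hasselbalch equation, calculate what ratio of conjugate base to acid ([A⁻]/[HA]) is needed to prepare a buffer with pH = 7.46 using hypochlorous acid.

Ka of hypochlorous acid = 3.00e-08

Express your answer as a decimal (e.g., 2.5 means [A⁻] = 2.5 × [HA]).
[A⁻]/[HA] = 0.865

pKa = −log(3.00e-08) = 7.5229. pH = pKa + log([A⁻]/[HA]). 7.46 = 7.5229 + log(ratio). log(ratio) = 7.46 − 7.5229 = -0.0629. ratio = 10^(-0.0629) = 0.865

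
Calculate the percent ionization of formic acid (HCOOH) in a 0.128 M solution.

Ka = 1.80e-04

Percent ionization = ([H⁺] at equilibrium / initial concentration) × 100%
Percent ionization = 3.68%

Let x = [H⁺]. Ka = x²/(C - x) ⇒ x² + (1.80e-04)x - (1.80e-04)(0.128) = 0. x = 4.7108e-03. Percent = (4.7108e-03/0.128) × 100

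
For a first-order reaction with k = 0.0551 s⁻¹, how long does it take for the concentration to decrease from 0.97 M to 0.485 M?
12.58 s

From ln[A] = ln[A]₀ - k·t: t = ln([A]₀/[A])/k = ln(0.97/0.485)/0.0551 = ln(2.0000)/0.0551 = 0.6931/0.0551 = 12.58 s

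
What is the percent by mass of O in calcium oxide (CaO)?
Mass of O in formula = 16.0 × 1 = 16 g/mol
Molar mass = 56.08 g/mol
% O = (16/56.08) × 100% = 28.53%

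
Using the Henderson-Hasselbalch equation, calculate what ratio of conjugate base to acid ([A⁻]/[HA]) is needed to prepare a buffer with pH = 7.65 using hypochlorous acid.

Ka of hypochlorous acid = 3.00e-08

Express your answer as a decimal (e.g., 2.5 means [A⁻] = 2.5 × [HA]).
[A⁻]/[HA] = 1.340

pKa = −log(3.00e-08) = 7.5229. pH = pKa + log([A⁻]/[HA]). 7.65 = 7.5229 + log(ratio). log(ratio) = 7.65 − 7.5229 = 0.1271. ratio = 10^(0.1271) = 1.340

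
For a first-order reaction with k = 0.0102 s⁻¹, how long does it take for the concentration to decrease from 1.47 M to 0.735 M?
67.96 s

From ln[A] = ln[A]₀ - k·t: t = ln([A]₀/[A])/k = ln(1.47/0.735)/0.0102 = ln(2.0000)/0.0102 = 0.6931/0.0102 = 67.96 s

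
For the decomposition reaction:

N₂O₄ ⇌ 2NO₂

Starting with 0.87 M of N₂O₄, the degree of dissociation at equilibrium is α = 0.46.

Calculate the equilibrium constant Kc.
K_c = 1.3636

x = α·[A]₀ = 0.46 × 0.87 = 0.4002 M dissociated.
At eq: [N₂O₄] = 0.87 − 0.4002 = 0.4698 M; [NO₂] = 2x = 0.8004 M.
Kc = [NO₂]²/[N₂O₄] = (0.8004)²/0.4698 = 1.364.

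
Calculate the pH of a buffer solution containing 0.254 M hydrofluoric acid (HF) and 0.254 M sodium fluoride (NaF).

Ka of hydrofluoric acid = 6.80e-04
pH = 3.17

pKa = -log(6.80e-04) = 3.17. pH = pKa + log([A⁻]/[HA]) = 3.17 + log(0.254/0.254)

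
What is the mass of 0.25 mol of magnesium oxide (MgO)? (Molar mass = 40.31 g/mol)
Mass = 0.25 mol × 40.31 g/mol = 10.08 g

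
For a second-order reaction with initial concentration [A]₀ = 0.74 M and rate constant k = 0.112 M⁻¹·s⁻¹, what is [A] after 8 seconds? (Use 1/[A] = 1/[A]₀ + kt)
0.4450 M

1/[A] = 1/[A]₀ + k·t = 1/0.74 + (0.112)·(8) = 1.3514 + 0.8960 = 2.2474
[A] = 1/2.2474 = 0.4450 M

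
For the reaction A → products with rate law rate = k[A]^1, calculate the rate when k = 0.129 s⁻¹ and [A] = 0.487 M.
0.06282 M/s

rate = k·[A]^1 = 0.129·(0.487)^1 = 0.129·0.487 = 0.06282 M/s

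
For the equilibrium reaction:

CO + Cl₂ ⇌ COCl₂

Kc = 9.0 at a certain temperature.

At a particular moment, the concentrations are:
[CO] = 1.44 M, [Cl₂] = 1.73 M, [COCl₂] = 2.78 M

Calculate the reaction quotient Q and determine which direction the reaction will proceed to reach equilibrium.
Q = 1.116, Q < K, reaction proceeds forward (toward products)

Q = ([COCl₂]) / ([CO] × [Cl₂])
  = ((2.78)) / ((1.44)·(1.73)) = 2.78/2.4912 = 1.116
Since Q = 1.116 < Kc = 9.0, the reaction proceeds forward (toward products) to reach equilibrium.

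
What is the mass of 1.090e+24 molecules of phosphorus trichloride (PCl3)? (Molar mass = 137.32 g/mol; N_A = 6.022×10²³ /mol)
Moles = 1.090e+24 ÷ 6.022×10²³ = 1.81003 mol
Mass = 1.81003 mol × 137.32 g/mol = 248.6 g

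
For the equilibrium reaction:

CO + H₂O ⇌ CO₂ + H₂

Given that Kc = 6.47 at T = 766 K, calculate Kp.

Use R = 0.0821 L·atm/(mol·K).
K_p = 6.4700

Δn = (moles gaseous products) − (moles gaseous reactants) = 0
T = 766 K; RT = 0.0821 × 766 = 62.8886
Kp = Kc·(RT)^Δn = 6.47 × (62.8886)^0 = 6.47 × 1 = 6.4700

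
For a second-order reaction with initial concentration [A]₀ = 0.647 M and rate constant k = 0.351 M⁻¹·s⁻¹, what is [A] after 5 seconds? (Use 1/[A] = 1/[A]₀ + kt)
0.3030 M

1/[A] = 1/[A]₀ + k·t = 1/0.647 + (0.351)·(5) = 1.5456 + 1.7550 = 3.3006
[A] = 1/3.3006 = 0.3030 M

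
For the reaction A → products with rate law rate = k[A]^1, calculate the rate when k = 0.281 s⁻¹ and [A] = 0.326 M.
0.09161 M/s

rate = k·[A]^1 = 0.281·(0.326)^1 = 0.281·0.326 = 0.09161 M/s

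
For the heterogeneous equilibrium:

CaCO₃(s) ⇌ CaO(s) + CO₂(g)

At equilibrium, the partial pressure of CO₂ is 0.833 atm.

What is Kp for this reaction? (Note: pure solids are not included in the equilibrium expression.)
K_p = 0.833

Solids (CaCO₃, CaO) have activity 1 and are excluded.
Kp = P(CO₂) = 0.833.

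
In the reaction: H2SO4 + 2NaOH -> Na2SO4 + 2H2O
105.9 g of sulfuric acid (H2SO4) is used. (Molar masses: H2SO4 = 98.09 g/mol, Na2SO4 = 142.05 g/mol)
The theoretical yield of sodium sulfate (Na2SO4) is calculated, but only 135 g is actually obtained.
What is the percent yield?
Moles of H2SO4 = 105.9 g ÷ 98.09 g/mol = 1.07962 mol
Mole ratio: 1 mol Na2SO4 / 1 mol H2SO4
Moles of Na2SO4 = 1.07962 × (1/1) = 1.07962 mol
Theoretical yield = 1.07962 mol × 142.05 g/mol = 153.36 g
Actual yield = 135 g
Percent yield = (135 / 153.36) × 100% = 88.0%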